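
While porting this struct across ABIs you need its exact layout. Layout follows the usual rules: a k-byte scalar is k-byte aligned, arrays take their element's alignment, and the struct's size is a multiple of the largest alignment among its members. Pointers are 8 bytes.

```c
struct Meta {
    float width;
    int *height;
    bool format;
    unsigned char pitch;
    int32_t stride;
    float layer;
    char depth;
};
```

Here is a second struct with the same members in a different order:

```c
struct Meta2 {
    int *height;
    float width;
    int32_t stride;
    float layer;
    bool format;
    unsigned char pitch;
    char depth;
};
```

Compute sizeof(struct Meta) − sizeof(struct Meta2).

8

@0: width [4B, align 4] → 4
+4 pad (align 8)
@8: height [8B, align 8] → 16
@16: format [1B, align 1] → 17
@17: pitch [1B, align 1] → 18
+2 pad (align 4)
@20: stride [4B, align 4] → 24
@24: layer [4B, align 4] → 28
@28: depth [1B, align 1] → 29
+3 tail pad (align 8)
size 32, align 8
— Meta2 —
@0: height [8B, align 8] → 8
@8: width [4B, align 4] → 12
@12: stride [4B, align 4] → 16
@16: layer [4B, align 4] → 20
@20: format [1B, align 1] → 21
@21: pitch [1B, align 1] → 22
@22: depth [1B, align 1] → 23
+1 tail pad (align 8)
size 24, align 8
32 − 24 = 8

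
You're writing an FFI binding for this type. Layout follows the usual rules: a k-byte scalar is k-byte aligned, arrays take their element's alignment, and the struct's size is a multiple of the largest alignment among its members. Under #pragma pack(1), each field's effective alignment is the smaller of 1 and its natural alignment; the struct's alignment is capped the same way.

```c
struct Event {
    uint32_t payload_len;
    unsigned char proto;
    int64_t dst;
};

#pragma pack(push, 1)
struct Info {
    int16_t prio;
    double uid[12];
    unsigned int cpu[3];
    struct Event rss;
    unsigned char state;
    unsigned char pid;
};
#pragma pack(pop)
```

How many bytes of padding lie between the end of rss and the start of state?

0

Event: @0: payload_len [4B, align 4] → 4; @4: proto [1B, align 1] → 5; +3 pad (align 8); @8: dst [8B, align 8] → 16; size 16, align 8
@0: prio [2B, align 1] → 2
@2: uid [96B, align 1] → 98
@98: cpu [12B, align 1] → 110
@110: rss [16B, align 1] → 126
@126: state [1B, align 1] → 127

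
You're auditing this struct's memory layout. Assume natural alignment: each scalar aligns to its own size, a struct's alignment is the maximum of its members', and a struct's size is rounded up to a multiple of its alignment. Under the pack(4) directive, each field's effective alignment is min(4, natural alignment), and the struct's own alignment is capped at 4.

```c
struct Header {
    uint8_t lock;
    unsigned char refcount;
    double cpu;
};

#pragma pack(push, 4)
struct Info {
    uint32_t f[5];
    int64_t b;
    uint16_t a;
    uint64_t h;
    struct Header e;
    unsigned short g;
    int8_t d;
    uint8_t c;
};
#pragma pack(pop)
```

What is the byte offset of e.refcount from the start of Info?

41

Header: lock at 0 (size 1, align 1) → ends 1; refcount at 1 (size 1, align 1) → ends 2; pad 6 to align 8 for cpu; cpu at 8 (size 8, align 8) → ends 16; total 16 bytes, alignment 8
f at 0 (size 20, align 4) → ends 20
b at 20 (size 8, align 4) → ends 28
a at 28 (size 2, align 2) → ends 30
pad 2 to align 4 for h
h at 32 (size 8, align 4) → ends 40
e at 40 (size 16, align 4) → ends 56
within Header: refcount at 1
40 + 1 = 41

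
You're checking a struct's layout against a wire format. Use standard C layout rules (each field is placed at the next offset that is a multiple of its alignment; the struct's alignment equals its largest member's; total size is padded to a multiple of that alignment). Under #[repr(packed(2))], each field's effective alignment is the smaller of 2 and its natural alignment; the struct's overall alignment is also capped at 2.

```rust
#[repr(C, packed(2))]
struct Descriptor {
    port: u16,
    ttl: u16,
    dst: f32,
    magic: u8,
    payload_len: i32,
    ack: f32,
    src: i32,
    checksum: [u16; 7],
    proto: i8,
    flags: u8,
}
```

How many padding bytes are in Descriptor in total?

1

port at 0 (size 2, align 2) → ends 2
ttl at 2 (size 2, align 2) → ends 4
dst at 4 (size 4, align 2) → ends 8
magic at 8 (size 1, align 1) → ends 9
pad 1 to align 2 for payload_len
payload_len at 10 (size 4, align 2) → ends 14
ack at 14 (size 4, align 2) → ends 18
src at 18 (size 4, align 2) → ends 22
checksum at 22 (size 14, align 2) → ends 36
proto at 36 (size 1, align 1) → ends 37
flags at 37 (size 1, align 1) → ends 38
total 38 bytes, alignment 2
data bytes 37, size 38 → padding 1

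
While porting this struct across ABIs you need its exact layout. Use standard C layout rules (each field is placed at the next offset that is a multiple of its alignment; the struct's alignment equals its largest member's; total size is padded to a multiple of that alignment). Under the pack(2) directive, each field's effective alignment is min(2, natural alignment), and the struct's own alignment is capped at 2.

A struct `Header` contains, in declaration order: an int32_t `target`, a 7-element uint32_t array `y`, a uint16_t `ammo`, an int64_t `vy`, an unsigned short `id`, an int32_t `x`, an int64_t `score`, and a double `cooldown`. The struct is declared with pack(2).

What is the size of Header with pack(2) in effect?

target at 0 (size 4, align 2) → ends 4
y at 4 (size 28, align 2) → ends 32
ammo at 32 (size 2, align 2) → ends 34
vy at 34 (size 8, align 2) → ends 42
id at 42 (size 2, align 2) → ends 44
x at 44 (size 4, align 2) → ends 48
score at 48 (size 8, align 2) → ends 56
cooldown at 56 (size 8, align 2) → ends 64
total 64 bytes, alignment 2

64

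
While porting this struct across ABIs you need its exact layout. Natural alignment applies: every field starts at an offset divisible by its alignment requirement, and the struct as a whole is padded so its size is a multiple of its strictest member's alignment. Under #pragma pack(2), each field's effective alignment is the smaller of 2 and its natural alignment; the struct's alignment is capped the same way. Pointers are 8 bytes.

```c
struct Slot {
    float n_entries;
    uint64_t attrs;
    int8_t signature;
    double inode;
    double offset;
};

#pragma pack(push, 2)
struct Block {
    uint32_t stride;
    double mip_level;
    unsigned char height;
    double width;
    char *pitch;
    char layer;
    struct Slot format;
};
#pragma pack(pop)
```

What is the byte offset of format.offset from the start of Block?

64

Slot: @0: n_entries [4B, align 4] → 4; +4 pad (align 8); @8: attrs [8B, align 8] → 16; @16: signature [1B, align 1] → 17; +7 pad (align 8); @24: inode [8B, align 8] → 32; @32: offset [8B, align 8] → 40; size 40, align 8
@0: stride [4B, align 2] → 4
@4: mip_level [8B, align 2] → 12
@12: height [1B, align 1] → 13
+1 pad (align 2)
@14: width [8B, align 2] → 22
@22: pitch [8B, align 2] → 30
@30: layer [1B, align 1] → 31
+1 pad (align 2)
@32: format [40B, align 2] → 72
within Slot: offset at 32
32 + 32 = 64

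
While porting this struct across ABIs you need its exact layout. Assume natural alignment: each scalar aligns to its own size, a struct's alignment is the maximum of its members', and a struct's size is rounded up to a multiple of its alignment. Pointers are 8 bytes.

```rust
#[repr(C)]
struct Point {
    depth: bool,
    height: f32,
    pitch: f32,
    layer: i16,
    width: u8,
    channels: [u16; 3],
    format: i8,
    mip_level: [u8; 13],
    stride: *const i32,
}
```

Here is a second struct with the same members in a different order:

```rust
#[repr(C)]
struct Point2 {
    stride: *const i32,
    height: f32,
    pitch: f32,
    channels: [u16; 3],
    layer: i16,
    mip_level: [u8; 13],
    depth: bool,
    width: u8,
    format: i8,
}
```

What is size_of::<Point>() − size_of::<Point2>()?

8

0..1  depth  (1B, 1-aligned)
1..4  -- padding (3B)
4..8  height  (4B, 4-aligned)
8..12  pitch  (4B, 4-aligned)
12..14  layer  (2B, 2-aligned)
14..15  width  (1B, 1-aligned)
15..16  -- padding (1B)
16..22  channels  (6B, 2-aligned)
22..23  format  (1B, 1-aligned)
23..36  mip_level  (13B, 1-aligned)
36..40  -- padding (4B)
40..48  stride  (8B, 8-aligned)
sizeof = 48, alignof = 8
— Point2 —
0..8  stride  (8B, 8-aligned)
8..12  height  (4B, 4-aligned)
12..16  pitch  (4B, 4-aligned)
16..22  channels  (6B, 2-aligned)
22..24  layer  (2B, 2-aligned)
24..37  mip_level  (13B, 1-aligned)
37..38  depth  (1B, 1-aligned)
38..39  width  (1B, 1-aligned)
39..40  format  (1B, 1-aligned)
sizeof = 40, alignof = 8
48 − 40 = 8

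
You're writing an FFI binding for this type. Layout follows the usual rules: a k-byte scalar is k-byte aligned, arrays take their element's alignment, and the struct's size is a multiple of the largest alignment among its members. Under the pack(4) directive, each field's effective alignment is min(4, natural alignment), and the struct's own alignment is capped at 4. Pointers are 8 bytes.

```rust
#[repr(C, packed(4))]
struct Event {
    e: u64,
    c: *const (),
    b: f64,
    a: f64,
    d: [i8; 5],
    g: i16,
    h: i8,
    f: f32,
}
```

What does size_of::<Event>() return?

48

e at 0 (size 8, align 4) → ends 8
c at 8 (size 8, align 4) → ends 16
b at 16 (size 8, align 4) → ends 24
a at 24 (size 8, align 4) → ends 32
d at 32 (size 5, align 1) → ends 37
pad 1 to align 2 for g
g at 38 (size 2, align 2) → ends 40
h at 40 (size 1, align 1) → ends 41
pad 3 to align 4 for f
f at 44 (size 4, align 4) → ends 48
total 48 bytes, alignment 4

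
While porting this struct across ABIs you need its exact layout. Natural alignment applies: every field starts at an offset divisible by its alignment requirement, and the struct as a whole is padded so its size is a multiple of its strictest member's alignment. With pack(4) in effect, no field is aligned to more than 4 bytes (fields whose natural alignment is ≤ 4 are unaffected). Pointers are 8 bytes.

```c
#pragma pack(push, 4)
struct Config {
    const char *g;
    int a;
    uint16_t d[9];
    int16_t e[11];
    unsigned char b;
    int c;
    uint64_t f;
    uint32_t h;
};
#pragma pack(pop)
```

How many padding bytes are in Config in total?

@0: g [8B, align 4] → 8
@8: a [4B, align 4] → 12
@12: d [18B, align 2] → 30
@30: e [22B, align 2] → 52
@52: b [1B, align 1] → 53
+3 pad (align 4)
@56: c [4B, align 4] → 60
@60: f [8B, align 4] → 68
@68: h [4B, align 4] → 72
size 72, align 4
data bytes 69, size 72 → padding 3

3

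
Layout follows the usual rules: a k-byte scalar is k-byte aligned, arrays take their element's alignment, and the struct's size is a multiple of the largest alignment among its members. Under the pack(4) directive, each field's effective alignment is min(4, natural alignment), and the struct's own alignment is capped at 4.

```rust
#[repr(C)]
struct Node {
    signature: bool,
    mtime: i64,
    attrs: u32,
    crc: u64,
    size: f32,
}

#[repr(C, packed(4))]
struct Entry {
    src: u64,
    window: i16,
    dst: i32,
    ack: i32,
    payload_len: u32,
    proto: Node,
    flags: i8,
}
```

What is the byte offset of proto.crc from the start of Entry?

48

Node: 0..1  signature  (1B, 1-aligned); 1..8  -- padding (7B); 8..16  mtime  (8B, 8-aligned); 16..20  attrs  (4B, 4-aligned); 20..24  -- padding (4B); 24..32  crc  (8B, 8-aligned); 32..36  size  (4B, 4-aligned); 36..40  -- tail padding (4B); sizeof = 40, alignof = 8
0..8  src  (8B, 4-aligned)
8..10  window  (2B, 2-aligned)
10..12  -- padding (2B)
12..16  dst  (4B, 4-aligned)
16..20  ack  (4B, 4-aligned)
20..24  payload_len  (4B, 4-aligned)
24..64  proto  (40B, 4-aligned)
within Node: crc at 24
24 + 24 = 48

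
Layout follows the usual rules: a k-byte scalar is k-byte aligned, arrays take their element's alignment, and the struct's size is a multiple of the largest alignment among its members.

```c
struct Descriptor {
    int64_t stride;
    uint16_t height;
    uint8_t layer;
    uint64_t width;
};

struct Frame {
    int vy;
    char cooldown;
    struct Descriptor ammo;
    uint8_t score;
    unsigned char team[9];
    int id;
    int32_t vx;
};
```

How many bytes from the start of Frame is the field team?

33

Descriptor: stride at 0 (size 8, align 8) → ends 8; height at 8 (size 2, align 2) → ends 10; layer at 10 (size 1, align 1) → ends 11; pad 5 to align 8 for width; width at 16 (size 8, align 8) → ends 24; total 24 bytes, alignment 8
vy at 0 (size 4, align 4) → ends 4
cooldown at 4 (size 1, align 1) → ends 5
pad 3 to align 8 for ammo
ammo at 8 (size 24, align 8) → ends 32
score at 32 (size 1, align 1) → ends 33
team at 33 (size 9, align 1) → ends 42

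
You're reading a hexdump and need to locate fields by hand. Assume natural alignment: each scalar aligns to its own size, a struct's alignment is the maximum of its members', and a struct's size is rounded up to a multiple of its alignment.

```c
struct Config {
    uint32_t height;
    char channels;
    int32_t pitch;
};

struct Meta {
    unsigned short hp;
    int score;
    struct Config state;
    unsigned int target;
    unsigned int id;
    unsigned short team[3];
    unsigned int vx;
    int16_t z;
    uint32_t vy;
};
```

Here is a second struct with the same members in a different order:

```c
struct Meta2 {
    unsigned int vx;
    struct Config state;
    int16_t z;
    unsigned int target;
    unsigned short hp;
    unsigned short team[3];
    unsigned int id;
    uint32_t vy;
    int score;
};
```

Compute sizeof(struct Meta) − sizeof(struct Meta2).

Config: 0..4  height  (4B, 4-aligned); 4..5  channels  (1B, 1-aligned); 5..8  -- padding (3B); 8..12  pitch  (4B, 4-aligned); sizeof = 12, alignof = 4
0..2  hp  (2B, 2-aligned)
2..4  -- padding (2B)
4..8  score  (4B, 4-aligned)
8..20  state  (12B, 4-aligned)
20..24  target  (4B, 4-aligned)
24..28  id  (4B, 4-aligned)
28..34  team  (6B, 2-aligned)
34..36  -- padding (2B)
36..40  vx  (4B, 4-aligned)
40..42  z  (2B, 2-aligned)
42..44  -- padding (2B)
44..48  vy  (4B, 4-aligned)
sizeof = 48, alignof = 4
— Meta2 —
0..4  vx  (4B, 4-aligned)
4..16  state  (12B, 4-aligned)
16..18  z  (2B, 2-aligned)
18..20  -- padding (2B)
20..24  target  (4B, 4-aligned)
24..26  hp  (2B, 2-aligned)
26..32  team  (6B, 2-aligned)
32..36  id  (4B, 4-aligned)
36..40  vy  (4B, 4-aligned)
40..44  score  (4B, 4-aligned)
sizeof = 44, alignof = 4
48 − 44 = 4

4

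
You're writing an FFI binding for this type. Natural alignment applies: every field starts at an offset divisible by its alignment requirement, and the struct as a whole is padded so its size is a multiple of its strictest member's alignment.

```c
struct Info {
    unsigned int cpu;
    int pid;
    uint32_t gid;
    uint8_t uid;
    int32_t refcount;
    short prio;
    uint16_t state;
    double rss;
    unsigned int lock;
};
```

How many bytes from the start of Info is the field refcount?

16

cpu at 0 (size 4, align 4) → ends 4
pid at 4 (size 4, align 4) → ends 8
gid at 8 (size 4, align 4) → ends 12
uid at 12 (size 1, align 1) → ends 13
pad 3 to align 4 for refcount
refcount at 16 (size 4, align 4) → ends 20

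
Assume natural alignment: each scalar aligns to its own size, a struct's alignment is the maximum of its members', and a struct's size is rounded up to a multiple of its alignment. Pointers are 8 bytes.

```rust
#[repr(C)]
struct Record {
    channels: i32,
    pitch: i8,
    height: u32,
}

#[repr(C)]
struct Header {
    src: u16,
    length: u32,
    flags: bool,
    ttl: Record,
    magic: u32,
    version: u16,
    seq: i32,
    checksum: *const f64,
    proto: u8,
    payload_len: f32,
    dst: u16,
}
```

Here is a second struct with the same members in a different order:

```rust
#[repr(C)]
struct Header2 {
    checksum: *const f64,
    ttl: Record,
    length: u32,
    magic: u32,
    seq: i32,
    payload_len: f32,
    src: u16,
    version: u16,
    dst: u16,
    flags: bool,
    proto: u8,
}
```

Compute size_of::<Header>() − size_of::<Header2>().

Record: 0..4  channels  (4B, 4-aligned); 4..5  pitch  (1B, 1-aligned); 5..8  -- padding (3B); 8..12  height  (4B, 4-aligned); sizeof = 12, alignof = 4
0..2  src  (2B, 2-aligned)
2..4  -- padding (2B)
4..8  length  (4B, 4-aligned)
8..9  flags  (1B, 1-aligned)
9..12  -- padding (3B)
12..24  ttl  (12B, 4-aligned)
24..28  magic  (4B, 4-aligned)
28..30  version  (2B, 2-aligned)
30..32  -- padding (2B)
32..36  seq  (4B, 4-aligned)
36..40  -- padding (4B)
40..48  checksum  (8B, 8-aligned)
48..49  proto  (1B, 1-aligned)
49..52  -- padding (3B)
52..56  payload_len  (4B, 4-aligned)
56..58  dst  (2B, 2-aligned)
58..64  -- tail padding (6B)
sizeof = 64, alignof = 8
— Header2 —
0..8  checksum  (8B, 8-aligned)
8..20  ttl  (12B, 4-aligned)
20..24  length  (4B, 4-aligned)
24..28  magic  (4B, 4-aligned)
28..32  seq  (4B, 4-aligned)
32..36  payload_len  (4B, 4-aligned)
36..38  src  (2B, 2-aligned)
38..40  version  (2B, 2-aligned)
40..42  dst  (2B, 2-aligned)
42..43  flags  (1B, 1-aligned)
43..44  proto  (1B, 1-aligned)
44..48  -- tail padding (4B)
sizeof = 48, alignof = 8
64 − 48 = 16

16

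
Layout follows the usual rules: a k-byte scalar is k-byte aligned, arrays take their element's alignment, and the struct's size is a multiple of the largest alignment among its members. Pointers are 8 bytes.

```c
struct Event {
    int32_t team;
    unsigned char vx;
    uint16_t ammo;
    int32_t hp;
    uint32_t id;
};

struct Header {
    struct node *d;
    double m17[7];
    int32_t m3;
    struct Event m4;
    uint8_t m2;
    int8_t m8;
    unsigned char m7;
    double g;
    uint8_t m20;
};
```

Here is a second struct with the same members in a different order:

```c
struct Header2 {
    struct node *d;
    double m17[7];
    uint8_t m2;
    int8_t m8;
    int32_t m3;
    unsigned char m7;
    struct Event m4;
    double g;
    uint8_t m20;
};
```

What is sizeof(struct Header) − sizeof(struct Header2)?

-8

Event: team at 0 (size 4, align 4) → ends 4; vx at 4 (size 1, align 1) → ends 5; pad 1 to align 2 for ammo; ammo at 6 (size 2, align 2) → ends 8; hp at 8 (size 4, align 4) → ends 12; id at 12 (size 4, align 4) → ends 16; total 16 bytes, alignment 4
d at 0 (size 8, align 8) → ends 8
m17 at 8 (size 56, align 8) → ends 64
m3 at 64 (size 4, align 4) → ends 68
m4 at 68 (size 16, align 4) → ends 84
m2 at 84 (size 1, align 1) → ends 85
m8 at 85 (size 1, align 1) → ends 86
m7 at 86 (size 1, align 1) → ends 87
pad 1 to align 8 for g
g at 88 (size 8, align 8) → ends 96
m20 at 96 (size 1, align 1) → ends 97
tail pad 7 to reach multiple of 8
total 104 bytes, alignment 8
— Header2 —
d at 0 (size 8, align 8) → ends 8
m17 at 8 (size 56, align 8) → ends 64
m2 at 64 (size 1, align 1) → ends 65
m8 at 65 (size 1, align 1) → ends 66
pad 2 to align 4 for m3
m3 at 68 (size 4, align 4) → ends 72
m7 at 72 (size 1, align 1) → ends 73
pad 3 to align 4 for m4
m4 at 76 (size 16, align 4) → ends 92
pad 4 to align 8 for g
g at 96 (size 8, align 8) → ends 104
m20 at 104 (size 1, align 1) → ends 105
tail pad 7 to reach multiple of 8
total 112 bytes, alignment 8
104 − 112 = -8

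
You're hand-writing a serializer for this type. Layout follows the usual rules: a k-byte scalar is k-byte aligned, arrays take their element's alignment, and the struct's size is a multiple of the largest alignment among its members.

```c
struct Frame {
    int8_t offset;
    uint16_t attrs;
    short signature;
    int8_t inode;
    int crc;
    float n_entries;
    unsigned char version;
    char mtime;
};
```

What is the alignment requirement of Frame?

member alignments: offset=1, attrs=2, signature=2, inode=1, crc=4, n_entries=4, version=1, mtime=1
max = 4

4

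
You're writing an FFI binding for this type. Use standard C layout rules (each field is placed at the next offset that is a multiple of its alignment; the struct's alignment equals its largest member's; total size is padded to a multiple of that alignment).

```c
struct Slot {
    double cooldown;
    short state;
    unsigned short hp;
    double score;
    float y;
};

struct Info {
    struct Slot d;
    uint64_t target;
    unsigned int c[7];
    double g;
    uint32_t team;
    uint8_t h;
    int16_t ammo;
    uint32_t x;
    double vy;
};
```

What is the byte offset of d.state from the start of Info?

8

Slot: cooldown at 0 (size 8, align 8) → ends 8; state at 8 (size 2, align 2) → ends 10; hp at 10 (size 2, align 2) → ends 12; pad 4 to align 8 for score; score at 16 (size 8, align 8) → ends 24; y at 24 (size 4, align 4) → ends 28; tail pad 4 to reach multiple of 8; total 32 bytes, alignment 8
d at 0 (size 32, align 8) → ends 32
within Slot: state at 8
0 + 8 = 8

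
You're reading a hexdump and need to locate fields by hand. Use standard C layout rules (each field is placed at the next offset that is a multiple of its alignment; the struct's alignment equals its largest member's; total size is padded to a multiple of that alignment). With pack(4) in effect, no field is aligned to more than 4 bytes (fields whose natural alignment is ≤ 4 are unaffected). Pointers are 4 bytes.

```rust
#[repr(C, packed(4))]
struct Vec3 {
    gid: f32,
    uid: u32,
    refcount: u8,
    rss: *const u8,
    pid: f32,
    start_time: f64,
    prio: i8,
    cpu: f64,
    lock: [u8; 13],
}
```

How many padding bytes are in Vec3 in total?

9

@0: gid [4B, align 4] → 4
@4: uid [4B, align 4] → 8
@8: refcount [1B, align 1] → 9
+3 pad (align 4)
@12: rss [4B, align 4] → 16
@16: pid [4B, align 4] → 20
@20: start_time [8B, align 4] → 28
@28: prio [1B, align 1] → 29
+3 pad (align 4)
@32: cpu [8B, align 4] → 40
@40: lock [13B, align 1] → 53
+3 tail pad (align 4)
size 56, align 4
data bytes 47, size 56 → padding 9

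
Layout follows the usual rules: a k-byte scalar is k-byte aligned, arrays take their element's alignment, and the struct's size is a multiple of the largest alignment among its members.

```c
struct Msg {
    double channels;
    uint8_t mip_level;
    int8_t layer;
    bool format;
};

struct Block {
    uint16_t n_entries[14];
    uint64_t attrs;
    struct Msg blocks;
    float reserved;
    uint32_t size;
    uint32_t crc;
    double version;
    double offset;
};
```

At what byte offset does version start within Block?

Msg: 0..8  channels  (8B, 8-aligned); 8..9  mip_level  (1B, 1-aligned); 9..10  layer  (1B, 1-aligned); 10..11  format  (1B, 1-aligned); 11..16  -- tail padding (5B); sizeof = 16, alignof = 8
0..28  n_entries  (28B, 2-aligned)
28..32  -- padding (4B)
32..40  attrs  (8B, 8-aligned)
40..56  blocks  (16B, 8-aligned)
56..60  reserved  (4B, 4-aligned)
60..64  size  (4B, 4-aligned)
64..68  crc  (4B, 4-aligned)
68..72  -- padding (4B)
72..80  version  (8B, 8-aligned)

72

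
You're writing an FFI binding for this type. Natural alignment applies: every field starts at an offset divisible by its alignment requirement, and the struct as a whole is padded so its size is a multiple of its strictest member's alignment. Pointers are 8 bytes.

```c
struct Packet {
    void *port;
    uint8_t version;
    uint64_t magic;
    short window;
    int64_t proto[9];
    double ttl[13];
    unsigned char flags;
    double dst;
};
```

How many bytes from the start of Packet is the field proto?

32

port at 0 (size 8, align 8) → ends 8
version at 8 (size 1, align 1) → ends 9
pad 7 to align 8 for magic
magic at 16 (size 8, align 8) → ends 24
window at 24 (size 2, align 2) → ends 26
pad 6 to align 8 for proto
proto at 32 (size 72, align 8) → ends 104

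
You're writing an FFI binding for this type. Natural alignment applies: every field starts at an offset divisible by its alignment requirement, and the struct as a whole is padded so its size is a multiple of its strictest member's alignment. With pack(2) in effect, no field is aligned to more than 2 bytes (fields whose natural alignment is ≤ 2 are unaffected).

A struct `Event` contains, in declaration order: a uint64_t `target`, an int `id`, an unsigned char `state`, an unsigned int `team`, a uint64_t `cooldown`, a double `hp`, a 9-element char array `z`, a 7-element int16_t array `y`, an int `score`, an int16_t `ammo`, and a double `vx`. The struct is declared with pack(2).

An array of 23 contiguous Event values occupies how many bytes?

1656

target at 0 (size 8, align 2) → ends 8
id at 8 (size 4, align 2) → ends 12
state at 12 (size 1, align 1) → ends 13
pad 1 to align 2 for team
team at 14 (size 4, align 2) → ends 18
cooldown at 18 (size 8, align 2) → ends 26
hp at 26 (size 8, align 2) → ends 34
z at 34 (size 9, align 1) → ends 43
pad 1 to align 2 for y
y at 44 (size 14, align 2) → ends 58
score at 58 (size 4, align 2) → ends 62
ammo at 62 (size 2, align 2) → ends 64
vx at 64 (size 8, align 2) → ends 72
total 72 bytes, alignment 2
array of 23: 23 × 72 = 1656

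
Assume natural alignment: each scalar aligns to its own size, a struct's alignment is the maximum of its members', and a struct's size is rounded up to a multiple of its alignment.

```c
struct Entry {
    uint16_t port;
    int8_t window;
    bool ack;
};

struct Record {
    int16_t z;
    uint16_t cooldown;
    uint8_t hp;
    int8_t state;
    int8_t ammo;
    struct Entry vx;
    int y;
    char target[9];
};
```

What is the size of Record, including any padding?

Entry: @0: port [2B, align 2] → 2; @2: window [1B, align 1] → 3; @3: ack [1B, align 1] → 4; size 4, align 2
@0: z [2B, align 2] → 2
@2: cooldown [2B, align 2] → 4
@4: hp [1B, align 1] → 5
@5: state [1B, align 1] → 6
@6: ammo [1B, align 1] → 7
+1 pad (align 2)
@8: vx [4B, align 2] → 12
@12: y [4B, align 4] → 16
@16: target [9B, align 1] → 25
+3 tail pad (align 4)
size 28, align 4

28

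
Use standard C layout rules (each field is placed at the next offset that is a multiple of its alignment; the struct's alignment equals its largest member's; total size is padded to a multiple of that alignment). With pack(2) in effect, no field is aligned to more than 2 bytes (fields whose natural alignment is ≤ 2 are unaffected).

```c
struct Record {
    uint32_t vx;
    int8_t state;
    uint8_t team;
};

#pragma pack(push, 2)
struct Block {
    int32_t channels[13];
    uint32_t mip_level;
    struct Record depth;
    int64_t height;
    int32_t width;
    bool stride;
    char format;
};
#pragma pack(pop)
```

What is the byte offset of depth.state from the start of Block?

Record: @0: vx [4B, align 4] → 4; @4: state [1B, align 1] → 5; @5: team [1B, align 1] → 6; +2 tail pad (align 4); size 8, align 4
@0: channels [52B, align 2] → 52
@52: mip_level [4B, align 2] → 56
@56: depth [8B, align 2] → 64
within Record: state at 4
56 + 4 = 60

60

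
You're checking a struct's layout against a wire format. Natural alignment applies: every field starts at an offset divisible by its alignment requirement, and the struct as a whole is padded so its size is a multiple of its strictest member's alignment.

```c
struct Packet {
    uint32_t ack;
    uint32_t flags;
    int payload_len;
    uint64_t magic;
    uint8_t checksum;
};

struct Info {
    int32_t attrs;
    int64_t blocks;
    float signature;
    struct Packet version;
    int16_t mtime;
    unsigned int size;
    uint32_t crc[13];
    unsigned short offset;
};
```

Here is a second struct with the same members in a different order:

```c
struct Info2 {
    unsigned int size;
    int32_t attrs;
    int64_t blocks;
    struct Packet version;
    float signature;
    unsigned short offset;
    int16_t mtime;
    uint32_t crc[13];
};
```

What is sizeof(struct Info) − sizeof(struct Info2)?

Packet: ack at 0 (size 4, align 4) → ends 4; flags at 4 (size 4, align 4) → ends 8; payload_len at 8 (size 4, align 4) → ends 12; pad 4 to align 8 for magic; magic at 16 (size 8, align 8) → ends 24; checksum at 24 (size 1, align 1) → ends 25; tail pad 7 to reach multiple of 8; total 32 bytes, alignment 8
attrs at 0 (size 4, align 4) → ends 4
pad 4 to align 8 for blocks
blocks at 8 (size 8, align 8) → ends 16
signature at 16 (size 4, align 4) → ends 20
pad 4 to align 8 for version
version at 24 (size 32, align 8) → ends 56
mtime at 56 (size 2, align 2) → ends 58
pad 2 to align 4 for size
size at 60 (size 4, align 4) → ends 64
crc at 64 (size 52, align 4) → ends 116
offset at 116 (size 2, align 2) → ends 118
tail pad 2 to reach multiple of 8
total 120 bytes, alignment 8
— Info2 —
size at 0 (size 4, align 4) → ends 4
attrs at 4 (size 4, align 4) → ends 8
blocks at 8 (size 8, align 8) → ends 16
version at 16 (size 32, align 8) → ends 48
signature at 48 (size 4, align 4) → ends 52
offset at 52 (size 2, align 2) → ends 54
mtime at 54 (size 2, align 2) → ends 56
crc at 56 (size 52, align 4) → ends 108
tail pad 4 to reach multiple of 8
total 112 bytes, alignment 8
120 − 112 = 8

8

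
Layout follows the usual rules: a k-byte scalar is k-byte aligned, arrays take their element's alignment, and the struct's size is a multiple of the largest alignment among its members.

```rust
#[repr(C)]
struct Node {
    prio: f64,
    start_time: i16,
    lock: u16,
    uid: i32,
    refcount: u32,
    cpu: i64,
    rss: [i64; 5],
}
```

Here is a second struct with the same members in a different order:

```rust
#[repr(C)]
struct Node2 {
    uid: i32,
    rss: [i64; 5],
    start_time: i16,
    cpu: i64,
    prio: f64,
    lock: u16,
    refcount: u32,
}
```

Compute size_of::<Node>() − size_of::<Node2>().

0..8  prio  (8B, 8-aligned)
8..10  start_time  (2B, 2-aligned)
10..12  lock  (2B, 2-aligned)
12..16  uid  (4B, 4-aligned)
16..20  refcount  (4B, 4-aligned)
20..24  -- padding (4B)
24..32  cpu  (8B, 8-aligned)
32..72  rss  (40B, 8-aligned)
sizeof = 72, alignof = 8
— Node2 —
0..4  uid  (4B, 4-aligned)
4..8  -- padding (4B)
8..48  rss  (40B, 8-aligned)
48..50  start_time  (2B, 2-aligned)
50..56  -- padding (6B)
56..64  cpu  (8B, 8-aligned)
64..72  prio  (8B, 8-aligned)
72..74  lock  (2B, 2-aligned)
74..76  -- padding (2B)
76..80  refcount  (4B, 4-aligned)
sizeof = 80, alignof = 8
72 − 80 = -8

-8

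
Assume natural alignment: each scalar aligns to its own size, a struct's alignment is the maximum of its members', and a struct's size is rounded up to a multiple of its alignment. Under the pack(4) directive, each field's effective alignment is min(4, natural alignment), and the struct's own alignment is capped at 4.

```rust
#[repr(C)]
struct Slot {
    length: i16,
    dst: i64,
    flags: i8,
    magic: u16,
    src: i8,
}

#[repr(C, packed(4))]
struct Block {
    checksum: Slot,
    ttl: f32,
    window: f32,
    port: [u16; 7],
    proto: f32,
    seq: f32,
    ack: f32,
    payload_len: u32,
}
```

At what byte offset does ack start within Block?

56

Slot: @0: length [2B, align 2] → 2; +6 pad (align 8); @8: dst [8B, align 8] → 16; @16: flags [1B, align 1] → 17; +1 pad (align 2); @18: magic [2B, align 2] → 20; @20: src [1B, align 1] → 21; +3 tail pad (align 8); size 24, align 8
@0: checksum [24B, align 4] → 24
@24: ttl [4B, align 4] → 28
@28: window [4B, align 4] → 32
@32: port [14B, align 2] → 46
+2 pad (align 4)
@48: proto [4B, align 4] → 52
@52: seq [4B, align 4] → 56
@56: ack [4B, align 4] → 60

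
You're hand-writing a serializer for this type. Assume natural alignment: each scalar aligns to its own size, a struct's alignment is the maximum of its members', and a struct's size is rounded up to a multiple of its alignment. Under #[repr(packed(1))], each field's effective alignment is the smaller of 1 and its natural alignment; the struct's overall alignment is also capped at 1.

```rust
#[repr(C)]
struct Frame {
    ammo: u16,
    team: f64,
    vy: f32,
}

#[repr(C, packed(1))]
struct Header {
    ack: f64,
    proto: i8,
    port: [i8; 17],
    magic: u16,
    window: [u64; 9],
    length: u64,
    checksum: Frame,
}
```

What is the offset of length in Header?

100

Frame: @0: ammo [2B, align 2] → 2; +6 pad (align 8); @8: team [8B, align 8] → 16; @16: vy [4B, align 4] → 20; +4 tail pad (align 8); size 24, align 8
@0: ack [8B, align 1] → 8
@8: proto [1B, align 1] → 9
@9: port [17B, align 1] → 26
@26: magic [2B, align 1] → 28
@28: window [72B, align 1] → 100
@100: length [8B, align 1] → 108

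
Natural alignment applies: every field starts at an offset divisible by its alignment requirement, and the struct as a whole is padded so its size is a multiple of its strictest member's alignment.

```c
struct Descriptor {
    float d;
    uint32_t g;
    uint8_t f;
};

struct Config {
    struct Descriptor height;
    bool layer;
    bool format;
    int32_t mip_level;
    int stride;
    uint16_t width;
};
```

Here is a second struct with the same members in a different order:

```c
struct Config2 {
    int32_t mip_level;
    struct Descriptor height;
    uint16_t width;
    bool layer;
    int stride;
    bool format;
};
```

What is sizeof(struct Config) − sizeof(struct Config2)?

Descriptor: d at 0 (size 4, align 4) → ends 4; g at 4 (size 4, align 4) → ends 8; f at 8 (size 1, align 1) → ends 9; tail pad 3 to reach multiple of 4; total 12 bytes, alignment 4
height at 0 (size 12, align 4) → ends 12
layer at 12 (size 1, align 1) → ends 13
format at 13 (size 1, align 1) → ends 14
pad 2 to align 4 for mip_level
mip_level at 16 (size 4, align 4) → ends 20
stride at 20 (size 4, align 4) → ends 24
width at 24 (size 2, align 2) → ends 26
tail pad 2 to reach multiple of 4
total 28 bytes, alignment 4
— Config2 —
mip_level at 0 (size 4, align 4) → ends 4
height at 4 (size 12, align 4) → ends 16
width at 16 (size 2, align 2) → ends 18
layer at 18 (size 1, align 1) → ends 19
pad 1 to align 4 for stride
stride at 20 (size 4, align 4) → ends 24
format at 24 (size 1, align 1) → ends 25
tail pad 3 to reach multiple of 4
total 28 bytes, alignment 4
28 − 28 = 0

0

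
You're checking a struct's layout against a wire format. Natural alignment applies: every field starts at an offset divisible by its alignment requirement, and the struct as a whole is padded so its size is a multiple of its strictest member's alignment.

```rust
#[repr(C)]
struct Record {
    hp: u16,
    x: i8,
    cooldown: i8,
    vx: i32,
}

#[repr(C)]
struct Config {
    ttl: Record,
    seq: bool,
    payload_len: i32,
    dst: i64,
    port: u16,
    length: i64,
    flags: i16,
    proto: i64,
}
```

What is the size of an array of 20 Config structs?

Record: @0: hp [2B, align 2] → 2; @2: x [1B, align 1] → 3; @3: cooldown [1B, align 1] → 4; @4: vx [4B, align 4] → 8; size 8, align 4
@0: ttl [8B, align 4] → 8
@8: seq [1B, align 1] → 9
+3 pad (align 4)
@12: payload_len [4B, align 4] → 16
@16: dst [8B, align 8] → 24
@24: port [2B, align 2] → 26
+6 pad (align 8)
@32: length [8B, align 8] → 40
@40: flags [2B, align 2] → 42
+6 pad (align 8)
@48: proto [8B, align 8] → 56
size 56, align 8
array of 20: 20 × 56 = 1120

1120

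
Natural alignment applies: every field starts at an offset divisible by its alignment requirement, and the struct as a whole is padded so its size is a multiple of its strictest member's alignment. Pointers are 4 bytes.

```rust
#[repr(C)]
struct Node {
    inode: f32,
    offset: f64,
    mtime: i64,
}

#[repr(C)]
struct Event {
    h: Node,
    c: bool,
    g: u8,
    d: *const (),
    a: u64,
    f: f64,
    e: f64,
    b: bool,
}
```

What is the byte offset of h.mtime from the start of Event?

Node: inode at 0 (size 4, align 4) → ends 4; pad 4 to align 8 for offset; offset at 8 (size 8, align 8) → ends 16; mtime at 16 (size 8, align 8) → ends 24; total 24 bytes, alignment 8
h at 0 (size 24, align 8) → ends 24
within Node: mtime at 16
0 + 16 = 16

16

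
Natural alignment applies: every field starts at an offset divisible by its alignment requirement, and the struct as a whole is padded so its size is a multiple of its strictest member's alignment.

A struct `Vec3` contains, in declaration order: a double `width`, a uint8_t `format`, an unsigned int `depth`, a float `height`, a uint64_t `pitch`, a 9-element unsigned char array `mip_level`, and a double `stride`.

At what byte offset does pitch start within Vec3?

0..8  width  (8B, 8-aligned)
8..9  format  (1B, 1-aligned)
9..12  -- padding (3B)
12..16  depth  (4B, 4-aligned)
16..20  height  (4B, 4-aligned)
20..24  -- padding (4B)
24..32  pitch  (8B, 8-aligned)

24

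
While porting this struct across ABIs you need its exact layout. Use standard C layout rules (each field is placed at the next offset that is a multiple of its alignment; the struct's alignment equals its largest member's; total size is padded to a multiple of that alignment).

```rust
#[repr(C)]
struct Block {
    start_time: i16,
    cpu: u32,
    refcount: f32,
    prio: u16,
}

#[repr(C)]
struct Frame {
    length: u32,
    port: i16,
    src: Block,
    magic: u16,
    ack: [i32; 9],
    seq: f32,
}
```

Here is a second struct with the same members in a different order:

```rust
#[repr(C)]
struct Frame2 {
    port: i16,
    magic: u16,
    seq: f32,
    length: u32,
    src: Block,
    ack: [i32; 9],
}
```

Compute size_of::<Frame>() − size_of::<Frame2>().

Block: @0: start_time [2B, align 2] → 2; +2 pad (align 4); @4: cpu [4B, align 4] → 8; @8: refcount [4B, align 4] → 12; @12: prio [2B, align 2] → 14; +2 tail pad (align 4); size 16, align 4
@0: length [4B, align 4] → 4
@4: port [2B, align 2] → 6
+2 pad (align 4)
@8: src [16B, align 4] → 24
@24: magic [2B, align 2] → 26
+2 pad (align 4)
@28: ack [36B, align 4] → 64
@64: seq [4B, align 4] → 68
size 68, align 4
— Frame2 —
@0: port [2B, align 2] → 2
@2: magic [2B, align 2] → 4
@4: seq [4B, align 4] → 8
@8: length [4B, align 4] → 12
@12: src [16B, align 4] → 28
@28: ack [36B, align 4] → 64
size 64, align 4
68 − 64 = 4

4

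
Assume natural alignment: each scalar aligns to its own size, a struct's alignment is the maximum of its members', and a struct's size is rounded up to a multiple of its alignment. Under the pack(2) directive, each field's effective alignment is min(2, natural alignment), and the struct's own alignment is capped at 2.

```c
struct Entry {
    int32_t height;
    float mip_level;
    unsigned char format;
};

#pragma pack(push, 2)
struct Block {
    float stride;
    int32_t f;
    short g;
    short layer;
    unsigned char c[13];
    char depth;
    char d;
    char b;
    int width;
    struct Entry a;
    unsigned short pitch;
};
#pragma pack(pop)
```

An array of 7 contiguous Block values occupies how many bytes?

Entry: 0..4  height  (4B, 4-aligned); 4..8  mip_level  (4B, 4-aligned); 8..9  format  (1B, 1-aligned); 9..12  -- tail padding (3B); sizeof = 12, alignof = 4
0..4  stride  (4B, 2-aligned)
4..8  f  (4B, 2-aligned)
8..10  g  (2B, 2-aligned)
10..12  layer  (2B, 2-aligned)
12..25  c  (13B, 1-aligned)
25..26  depth  (1B, 1-aligned)
26..27  d  (1B, 1-aligned)
27..28  b  (1B, 1-aligned)
28..32  width  (4B, 2-aligned)
32..44  a  (12B, 2-aligned)
44..46  pitch  (2B, 2-aligned)
sizeof = 46, alignof = 2
array of 7: 7 × 46 = 322

322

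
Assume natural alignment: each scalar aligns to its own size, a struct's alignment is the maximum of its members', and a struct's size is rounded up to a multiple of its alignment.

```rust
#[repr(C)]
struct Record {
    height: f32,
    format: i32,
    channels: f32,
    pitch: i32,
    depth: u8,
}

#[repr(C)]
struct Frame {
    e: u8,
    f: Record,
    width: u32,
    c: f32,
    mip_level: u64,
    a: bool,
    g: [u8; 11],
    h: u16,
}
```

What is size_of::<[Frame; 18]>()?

Record: height at 0 (size 4, align 4) → ends 4; format at 4 (size 4, align 4) → ends 8; channels at 8 (size 4, align 4) → ends 12; pitch at 12 (size 4, align 4) → ends 16; depth at 16 (size 1, align 1) → ends 17; tail pad 3 to reach multiple of 4; total 20 bytes, alignment 4
e at 0 (size 1, align 1) → ends 1
pad 3 to align 4 for f
f at 4 (size 20, align 4) → ends 24
width at 24 (size 4, align 4) → ends 28
c at 28 (size 4, align 4) → ends 32
mip_level at 32 (size 8, align 8) → ends 40
a at 40 (size 1, align 1) → ends 41
g at 41 (size 11, align 1) → ends 52
h at 52 (size 2, align 2) → ends 54
tail pad 2 to reach multiple of 8
total 56 bytes, alignment 8
array of 18: 18 × 56 = 1008

1008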